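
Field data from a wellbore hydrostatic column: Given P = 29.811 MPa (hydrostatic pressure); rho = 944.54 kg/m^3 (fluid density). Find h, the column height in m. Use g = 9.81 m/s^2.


h = P * 1e6 / (g * rho)
h = 29.811 * 1e6 / (9.81 * 944.54)
h = 3217.3 m


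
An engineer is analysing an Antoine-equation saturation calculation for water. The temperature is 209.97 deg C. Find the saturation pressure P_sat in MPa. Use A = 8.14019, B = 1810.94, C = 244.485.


P_sat = 10^(A - B/(C + T)) / 760 * 0.101325
P_sat = 10^(8.14019 - 1810.94/(244.485 + 209.97)) / 760 * 0.101325
P_sat = 1.9065 MPa


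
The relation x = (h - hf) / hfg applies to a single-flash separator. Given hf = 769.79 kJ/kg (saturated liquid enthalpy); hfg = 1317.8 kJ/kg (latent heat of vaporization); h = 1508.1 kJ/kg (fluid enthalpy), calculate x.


x = (h - hf) / hfg
x = (1508.1 - 769.79) / 1317.8
x = 0.56026


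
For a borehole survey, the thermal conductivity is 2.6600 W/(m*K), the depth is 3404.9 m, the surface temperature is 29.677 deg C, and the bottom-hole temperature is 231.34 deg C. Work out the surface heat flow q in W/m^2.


Step 1: grad = (T_d - T_surf)/d * 1000 = (231.34 - 29.677)/3404.9 * 1000 = 59.22729 deg C/km
Step 2: q = k * grad / 1000 = 2.66 * 59.22729 / 1000 = 0.15754 W/m^2
q = 0.15754 W/m^2


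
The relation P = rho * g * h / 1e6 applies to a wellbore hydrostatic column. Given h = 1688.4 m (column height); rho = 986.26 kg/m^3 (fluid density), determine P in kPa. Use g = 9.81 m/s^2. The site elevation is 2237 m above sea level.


P = rho * g * h / 1e6
P = 986.26 * 9.81 * 1688.4 / 1e6
P = 16.33563 MPa
Convert: 16.33563 MPa * 1000.0 = 16336 kPa
P = 16336 kPa


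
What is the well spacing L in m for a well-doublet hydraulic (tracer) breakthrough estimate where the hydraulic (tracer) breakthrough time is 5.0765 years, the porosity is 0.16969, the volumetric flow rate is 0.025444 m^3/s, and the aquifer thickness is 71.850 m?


L = sqrt(t_bt*365.25*86400*3*Qv / (pi*hr*phi))
L = sqrt(5.0765*365.25*86400*3*0.025444 / (pi*71.850*0.16969))
L = 565.03 m


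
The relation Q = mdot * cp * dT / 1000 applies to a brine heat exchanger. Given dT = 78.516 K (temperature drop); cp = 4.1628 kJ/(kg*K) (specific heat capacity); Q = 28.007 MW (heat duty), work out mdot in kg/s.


mdot = Q * 1000 / (cp * dT)
mdot = 28.007 * 1000 / (4.1628 * 78.516)
mdot = 85.689 kg/s


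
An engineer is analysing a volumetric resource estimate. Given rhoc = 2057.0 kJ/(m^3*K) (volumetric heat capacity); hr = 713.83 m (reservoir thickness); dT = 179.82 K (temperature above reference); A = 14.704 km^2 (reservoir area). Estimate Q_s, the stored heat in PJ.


Step 1: Vr = A*1e6*hr = 14.704*1e6*713.83 = 1.049616e+10 m^3
Step 2: Q_s = Vr*rhoc*dT/1e12 = 1.049616e+10*2057.0*179.82/1e12 = 3882.4 PJ
Q_s = 3882.4 PJ


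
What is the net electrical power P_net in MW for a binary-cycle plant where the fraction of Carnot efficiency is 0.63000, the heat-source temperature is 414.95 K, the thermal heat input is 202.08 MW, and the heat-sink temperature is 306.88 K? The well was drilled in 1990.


Step 1: eta = (1 - Tc/Th)*f = (1 - 306.88/414.95)*0.63 = 0.1640778
Step 2: P_net = eta * Q_in = 0.1640778 * 202.08 = 33.157 MW
P_net = 33.157 MW


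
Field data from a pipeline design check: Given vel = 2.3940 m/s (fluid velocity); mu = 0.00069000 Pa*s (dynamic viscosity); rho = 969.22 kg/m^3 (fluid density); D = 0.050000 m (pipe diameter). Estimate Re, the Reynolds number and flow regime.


Step 1: Re = rho*vel*D/mu = 969.22*2.394*0.05/0.00069 = 1.6814e+05
Step 2: Re = 1.6814e+05 > 4000, so flow is turbulent.
Re = 1.6814e+05 (turbulent)


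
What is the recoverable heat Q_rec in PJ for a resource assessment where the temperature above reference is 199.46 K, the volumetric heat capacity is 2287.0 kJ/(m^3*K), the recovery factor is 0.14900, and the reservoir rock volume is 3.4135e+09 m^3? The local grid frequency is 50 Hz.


Step 1: Q_s = Vr*rhoc*dT/1e12 = 3.4135e+09*2287.0*199.46/1e12 = 1557.119 PJ
Step 2: Q_rec = Q_s * RF = 1557.119 * 0.149 = 232.01 PJ
Q_rec = 232.01 PJ


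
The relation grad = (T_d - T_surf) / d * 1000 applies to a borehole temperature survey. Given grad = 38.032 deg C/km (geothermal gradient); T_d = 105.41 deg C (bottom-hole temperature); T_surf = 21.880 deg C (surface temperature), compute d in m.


d = (T_d - T_surf) / grad * 1000
d = (105.41 - 21.880) / 38.032 * 1000
d = 2196.3 m


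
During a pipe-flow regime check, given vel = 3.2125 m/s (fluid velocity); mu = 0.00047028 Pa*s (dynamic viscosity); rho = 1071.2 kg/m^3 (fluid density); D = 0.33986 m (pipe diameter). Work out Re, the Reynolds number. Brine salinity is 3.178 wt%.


Re = rho * vel * D / mu
Re = 1071.2 * 3.2125 * 0.33986 / 0.00047028
Re = 2.4869e+06


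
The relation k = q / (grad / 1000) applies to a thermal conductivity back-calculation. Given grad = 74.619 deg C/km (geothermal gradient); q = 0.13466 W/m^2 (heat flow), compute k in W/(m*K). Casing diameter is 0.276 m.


k = q / (grad / 1000)
k = 0.13466 / (74.619 / 1000)
k = 1.8046 W/(m*K)


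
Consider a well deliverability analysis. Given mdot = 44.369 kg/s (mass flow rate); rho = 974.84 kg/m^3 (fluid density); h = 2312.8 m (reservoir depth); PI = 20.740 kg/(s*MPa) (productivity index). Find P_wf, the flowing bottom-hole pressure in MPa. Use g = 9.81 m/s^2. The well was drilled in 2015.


Step 1: P_i = rho*g*h/1e6 = 974.84*9.81*2312.8/1e6 = 22.11772 MPa
Step 2: P_wf = P_i - mdot/PI = 22.11772 - 44.369/20.74 = 19.978 MPa
P_wf = 19.978 MPa


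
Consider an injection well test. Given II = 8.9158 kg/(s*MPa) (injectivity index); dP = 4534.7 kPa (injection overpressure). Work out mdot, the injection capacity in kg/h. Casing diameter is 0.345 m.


mdot = II * dP / 1000
mdot = 8.9158 * 4534.7 / 1000
mdot = 40.43048 kg/s
Convert: 40.43048 kg/s * 3600.0 = 1.4555e+05 kg/h
mdot = 1.4555e+05 kg/h


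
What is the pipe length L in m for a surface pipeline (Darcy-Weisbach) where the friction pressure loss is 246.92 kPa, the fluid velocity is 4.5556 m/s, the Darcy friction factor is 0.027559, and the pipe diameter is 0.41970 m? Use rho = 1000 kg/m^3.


L = dP*1000*D / (f*rho*vel^2/2)
L = 246.92*1000*0.41970 / (0.027559*1000*4.5556^2/2)
L = 362.39 m


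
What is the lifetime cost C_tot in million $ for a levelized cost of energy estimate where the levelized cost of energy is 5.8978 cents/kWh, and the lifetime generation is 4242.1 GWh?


C_tot = LCOE / 100 * E_tot
C_tot = 5.8978 / 100 * 4242.1
C_tot = 250.19 million $


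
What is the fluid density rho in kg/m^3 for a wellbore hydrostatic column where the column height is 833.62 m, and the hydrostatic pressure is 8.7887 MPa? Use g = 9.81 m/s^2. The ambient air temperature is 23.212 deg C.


rho = P * 1e6 / (g * h)
rho = 8.7887 * 1e6 / (9.81 * 833.62)
rho = 1074.7 kg/m^3


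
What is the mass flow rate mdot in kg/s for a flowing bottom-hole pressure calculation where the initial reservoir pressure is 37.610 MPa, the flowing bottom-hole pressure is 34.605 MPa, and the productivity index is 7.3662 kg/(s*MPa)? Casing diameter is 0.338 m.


mdot = (P_i - P_wf) * PI
mdot = (37.610 - 34.605) * 7.3662
mdot = 22.135 kg/s


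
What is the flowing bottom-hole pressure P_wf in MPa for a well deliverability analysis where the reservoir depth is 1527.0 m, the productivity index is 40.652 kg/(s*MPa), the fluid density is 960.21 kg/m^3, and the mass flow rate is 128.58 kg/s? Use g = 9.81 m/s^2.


Step 1: P_i = rho*g*h/1e6 = 960.21*9.81*1527.0/1e6 = 14.38382 MPa
Step 2: P_wf = P_i - mdot/PI = 14.38382 - 128.58/40.652 = 11.221 MPa
P_wf = 11.221 MPa


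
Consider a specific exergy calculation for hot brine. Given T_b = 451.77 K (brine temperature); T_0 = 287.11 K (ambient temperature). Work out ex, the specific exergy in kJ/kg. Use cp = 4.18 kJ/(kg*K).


ex = cp * ((T_b - T_0) - T_0 * ln(T_b/T_0))
ex = 4.18 * ((451.77 - 287.11) - 287.11 * ln(451.77/287.11))
ex = 144.26 kJ/kg


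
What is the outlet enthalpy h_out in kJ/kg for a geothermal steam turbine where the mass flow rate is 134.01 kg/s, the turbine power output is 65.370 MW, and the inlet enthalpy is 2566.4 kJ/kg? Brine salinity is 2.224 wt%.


h_out = h_in - P * 1000 / mdot
h_out = 2566.4 - 65.370 * 1000 / 134.01
h_out = 2078.6 kJ/kg


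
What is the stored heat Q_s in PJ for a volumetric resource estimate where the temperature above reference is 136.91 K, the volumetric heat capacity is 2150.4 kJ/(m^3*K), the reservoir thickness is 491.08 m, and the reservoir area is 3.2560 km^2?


Step 1: Vr = A*1e6*hr = 3.256*1e6*491.08 = 1.598956e+09 m^3
Step 2: Q_s = Vr*rhoc*dT/1e12 = 1.598956e+09*2150.4*136.91/1e12 = 470.75 PJ
Q_s = 470.75 PJ


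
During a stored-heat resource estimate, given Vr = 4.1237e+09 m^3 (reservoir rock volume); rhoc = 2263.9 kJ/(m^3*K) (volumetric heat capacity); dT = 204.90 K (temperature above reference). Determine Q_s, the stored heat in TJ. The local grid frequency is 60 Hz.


Q_s = Vr * rhoc * dT / 1e12
Q_s = 4.1237e+09 * 2263.9 * 204.90 / 1e12
Q_s = 1912.874 PJ
Convert: 1912.874 PJ * 1000.0 = 1.9129e+06 TJ
Q_s = 1.9129e+06 TJ


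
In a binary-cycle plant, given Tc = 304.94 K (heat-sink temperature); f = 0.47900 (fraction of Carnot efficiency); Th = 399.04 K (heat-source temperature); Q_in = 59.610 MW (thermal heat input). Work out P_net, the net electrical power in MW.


Step 1: eta = (1 - Tc/Th)*f = (1 - 304.94/399.04)*0.479 = 0.1129558
Step 2: P_net = eta * Q_in = 0.1129558 * 59.61 = 6.7333 MW
P_net = 6.7333 MW


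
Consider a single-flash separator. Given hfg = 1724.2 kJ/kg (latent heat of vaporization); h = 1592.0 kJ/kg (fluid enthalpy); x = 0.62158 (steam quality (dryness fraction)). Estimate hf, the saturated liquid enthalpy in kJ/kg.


hf = h - x * hfg
hf = 1592.0 - 0.62158 * 1724.2
hf = 520.27 kJ/kg


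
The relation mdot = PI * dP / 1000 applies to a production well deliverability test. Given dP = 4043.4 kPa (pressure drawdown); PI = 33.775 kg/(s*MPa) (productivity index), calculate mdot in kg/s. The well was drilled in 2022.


mdot = PI * dP / 1000
mdot = 33.775 * 4043.4 / 1000
mdot = 136.57 kg/s


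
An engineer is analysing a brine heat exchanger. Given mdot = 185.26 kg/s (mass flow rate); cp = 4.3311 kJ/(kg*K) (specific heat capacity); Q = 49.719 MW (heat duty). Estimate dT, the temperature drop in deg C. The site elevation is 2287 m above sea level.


dT = Q * 1000 / (mdot * cp)
dT = 49.719 * 1000 / (185.26 * 4.3311)
dT = 61.96444 K
Convert (temperature difference, 1 K = 1 deg C): 61.96444 K = 61.96444 deg C
dT = 61.964 deg C


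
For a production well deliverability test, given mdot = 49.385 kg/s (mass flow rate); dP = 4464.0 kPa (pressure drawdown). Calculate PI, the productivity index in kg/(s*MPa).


PI = mdot * 1000 / dP
PI = 49.385 * 1000 / 4464.0
PI = 11.063 kg/(s*MPa)


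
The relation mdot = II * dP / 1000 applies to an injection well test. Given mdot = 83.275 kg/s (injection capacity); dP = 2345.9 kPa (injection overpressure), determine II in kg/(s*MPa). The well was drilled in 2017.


II = mdot * 1000 / dP
II = 83.275 * 1000 / 2345.9
II = 35.498 kg/(s*MPa)


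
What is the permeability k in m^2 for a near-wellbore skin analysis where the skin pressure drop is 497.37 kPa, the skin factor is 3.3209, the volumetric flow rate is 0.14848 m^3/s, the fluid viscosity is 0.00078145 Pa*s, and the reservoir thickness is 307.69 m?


k = S*q*mu / (2*pi*dP_s*1000*hr)
k = 3.3209*0.14848*0.00078145 / (2*pi*497.37*1000*307.69)
k = 4.0073e-13 m^2


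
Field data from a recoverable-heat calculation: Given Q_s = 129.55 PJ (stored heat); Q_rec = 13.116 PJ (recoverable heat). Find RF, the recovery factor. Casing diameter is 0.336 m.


RF = Q_rec / Q_s
RF = 13.116 / 129.55
RF = 0.10124


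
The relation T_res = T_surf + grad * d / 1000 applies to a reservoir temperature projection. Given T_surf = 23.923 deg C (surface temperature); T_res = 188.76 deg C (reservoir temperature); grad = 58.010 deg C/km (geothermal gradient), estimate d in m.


d = (T_res - T_surf) / grad * 1000
d = (188.76 - 23.923) / 58.010 * 1000
d = 2841.5 m


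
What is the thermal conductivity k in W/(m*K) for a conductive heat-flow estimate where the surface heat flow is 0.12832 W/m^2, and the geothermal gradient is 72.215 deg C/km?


k = q * 1000 / grad
k = 0.12832 * 1000 / 72.215
k = 1.7769 W/(m*K)


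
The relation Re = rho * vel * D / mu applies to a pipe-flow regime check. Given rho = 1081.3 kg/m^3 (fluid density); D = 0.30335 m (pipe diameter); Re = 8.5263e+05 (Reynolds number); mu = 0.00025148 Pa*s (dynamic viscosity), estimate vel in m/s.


vel = Re * mu / (rho * D)
vel = 8.5263e+05 * 0.00025148 / (1081.3 * 0.30335)
vel = 0.65369 m/s


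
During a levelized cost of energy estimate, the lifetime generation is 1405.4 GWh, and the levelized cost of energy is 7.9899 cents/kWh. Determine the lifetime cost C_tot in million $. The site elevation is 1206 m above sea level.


C_tot = LCOE / 100 * E_tot
C_tot = 7.9899 / 100 * 1405.4
C_tot = 112.29 million $


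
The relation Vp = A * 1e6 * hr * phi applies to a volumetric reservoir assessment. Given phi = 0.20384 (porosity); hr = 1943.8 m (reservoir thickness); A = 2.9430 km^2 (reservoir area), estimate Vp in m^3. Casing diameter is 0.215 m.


Vp = A * 1e6 * hr * phi
Vp = 2.9430 * 1e6 * 1943.8 * 0.20384
Vp = 1.1661e+09 m^3


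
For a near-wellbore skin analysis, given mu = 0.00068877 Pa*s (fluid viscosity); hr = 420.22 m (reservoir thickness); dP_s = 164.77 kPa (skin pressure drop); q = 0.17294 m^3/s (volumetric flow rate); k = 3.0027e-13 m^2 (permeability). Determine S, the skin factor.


S = dP_s * 1000 * 2*pi*k*hr / (q*mu)
S = 164.77 * 1000 * 2*pi*3.0027e-13*420.22 / (0.17294*0.00068877)
S = 1.0967


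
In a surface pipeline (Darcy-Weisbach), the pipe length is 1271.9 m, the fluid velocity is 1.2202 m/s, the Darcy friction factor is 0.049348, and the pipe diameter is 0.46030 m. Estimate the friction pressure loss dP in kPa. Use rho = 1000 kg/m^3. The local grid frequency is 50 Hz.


dP = f * (L/D) * (rho*vel^2/2) / 1000
dP = 0.049348 * (1271.9/0.46030) * (1000*1.2202^2/2) / 1000
dP = 101.51 kPa


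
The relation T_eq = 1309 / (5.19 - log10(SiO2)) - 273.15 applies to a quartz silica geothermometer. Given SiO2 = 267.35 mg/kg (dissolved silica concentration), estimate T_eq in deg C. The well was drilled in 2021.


T_eq = 1309 / (5.19 - log10(SiO2)) - 273.15
T_eq = 1309 / (5.19 - log10(267.35)) - 273.15
T_eq = 200.62 deg C


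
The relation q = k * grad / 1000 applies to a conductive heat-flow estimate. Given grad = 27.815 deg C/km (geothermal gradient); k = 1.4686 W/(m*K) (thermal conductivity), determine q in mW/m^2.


q = k * grad / 1000
q = 1.4686 * 27.815 / 1000
q = 0.04084911 W/m^2
Convert: 0.04084911 W/m^2 * 1000.0 = 40.849 mW/m^2
q = 40.849 mW/m^2


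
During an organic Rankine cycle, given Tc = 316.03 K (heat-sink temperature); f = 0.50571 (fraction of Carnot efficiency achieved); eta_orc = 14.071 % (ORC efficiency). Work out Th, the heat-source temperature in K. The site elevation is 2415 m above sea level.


Th = Tc / (1 - (eta_orc/100)/f)
Th = 316.03 / (1 - (14.071/100)/0.50571)
Th = 437.86 K


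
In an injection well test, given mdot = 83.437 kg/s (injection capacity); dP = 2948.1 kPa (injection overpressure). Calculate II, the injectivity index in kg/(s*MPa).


II = mdot * 1000 / dP
II = 83.437 * 1000 / 2948.1
II = 28.302 kg/(s*MPa)


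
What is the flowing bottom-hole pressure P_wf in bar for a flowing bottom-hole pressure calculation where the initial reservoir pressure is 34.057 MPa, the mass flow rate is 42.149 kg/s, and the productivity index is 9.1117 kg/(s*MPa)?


P_wf = P_i - mdot / PI
P_wf = 34.057 - 42.149 / 9.1117
P_wf = 29.43119 MPa
Convert: 29.43119 MPa * 10.0 = 294.31 bar
P_wf = 294.31 bar


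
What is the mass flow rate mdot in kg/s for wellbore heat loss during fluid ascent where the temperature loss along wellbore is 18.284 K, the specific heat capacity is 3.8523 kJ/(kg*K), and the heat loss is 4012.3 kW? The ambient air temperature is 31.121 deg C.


mdot = Q_loss / (cp * dT)
mdot = 4012.3 / (3.8523 * 18.284)
mdot = 56.964 kg/s


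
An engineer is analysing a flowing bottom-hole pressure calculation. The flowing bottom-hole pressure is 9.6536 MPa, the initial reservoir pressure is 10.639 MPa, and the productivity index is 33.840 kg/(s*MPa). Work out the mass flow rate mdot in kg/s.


mdot = (P_i - P_wf) * PI
mdot = (10.639 - 9.6536) * 33.840
mdot = 33.346 kg/s


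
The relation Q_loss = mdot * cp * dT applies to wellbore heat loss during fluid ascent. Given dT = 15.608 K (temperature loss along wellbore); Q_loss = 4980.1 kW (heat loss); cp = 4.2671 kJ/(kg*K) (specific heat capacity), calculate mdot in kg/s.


mdot = Q_loss / (cp * dT)
mdot = 4980.1 / (4.2671 * 15.608)
mdot = 74.775 kg/s


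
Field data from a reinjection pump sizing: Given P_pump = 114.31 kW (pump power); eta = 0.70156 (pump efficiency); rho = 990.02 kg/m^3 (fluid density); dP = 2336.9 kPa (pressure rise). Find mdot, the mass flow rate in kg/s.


mdot = P_pump * rho * eta / dP
mdot = 114.31 * 990.02 * 0.70156 / 2336.9
mdot = 33.974 kg/s


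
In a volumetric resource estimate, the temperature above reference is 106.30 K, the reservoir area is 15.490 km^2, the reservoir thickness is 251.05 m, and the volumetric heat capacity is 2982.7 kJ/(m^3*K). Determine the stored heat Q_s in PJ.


Step 1: Vr = A*1e6*hr = 15.49*1e6*251.05 = 3.888764e+09 m^3
Step 2: Q_s = Vr*rhoc*dT/1e12 = 3.888764e+09*2982.7*106.3/1e12 = 1233.0 PJ
Q_s = 1233.0 PJ


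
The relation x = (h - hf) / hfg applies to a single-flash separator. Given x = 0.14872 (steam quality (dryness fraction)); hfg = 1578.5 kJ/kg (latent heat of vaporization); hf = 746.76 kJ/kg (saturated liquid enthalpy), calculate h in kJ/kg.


h = hf + x * hfg
h = 746.76 + 0.14872 * 1578.5
h = 981.51 kJ/kg


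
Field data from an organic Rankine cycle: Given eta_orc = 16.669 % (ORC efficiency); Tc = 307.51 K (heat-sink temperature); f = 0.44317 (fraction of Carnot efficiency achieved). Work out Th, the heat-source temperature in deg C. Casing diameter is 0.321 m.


Th = Tc / (1 - (eta_orc/100)/f)
Th = 307.51 / (1 - (16.669/100)/0.44317)
Th = 492.9080 K
Convert to deg C: 492.9080 - 273.15 = 219.76 deg C
Th = 219.76 deg C


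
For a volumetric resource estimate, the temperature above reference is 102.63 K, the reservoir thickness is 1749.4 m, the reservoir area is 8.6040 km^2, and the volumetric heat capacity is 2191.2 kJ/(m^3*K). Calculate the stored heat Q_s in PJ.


Step 1: Vr = A*1e6*hr = 8.604*1e6*1749.4 = 1.505184e+10 m^3
Step 2: Q_s = Vr*rhoc*dT/1e12 = 1.505184e+10*2191.2*102.63/1e12 = 3384.9 PJ
Q_s = 3384.9 PJ


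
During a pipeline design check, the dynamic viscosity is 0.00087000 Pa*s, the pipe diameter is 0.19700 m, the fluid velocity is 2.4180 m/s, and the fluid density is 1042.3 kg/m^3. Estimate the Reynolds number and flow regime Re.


Step 1: Re = rho*vel*D/mu = 1042.3*2.418*0.197/0.00087 = 5.7068e+05
Step 2: Re = 5.7068e+05 > 4000, so flow is turbulent.
Re = 5.7068e+05 (turbulent)


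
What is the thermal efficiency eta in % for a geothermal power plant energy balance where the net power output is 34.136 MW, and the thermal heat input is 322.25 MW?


eta = W_net / Q_in * 100
eta = 34.136 / 322.25 * 100
eta = 10.593 %


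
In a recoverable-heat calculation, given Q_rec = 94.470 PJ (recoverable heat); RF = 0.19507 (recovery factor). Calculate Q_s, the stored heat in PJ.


Q_s = Q_rec / RF
Q_s = 94.470 / 0.19507
Q_s = 484.29 PJ


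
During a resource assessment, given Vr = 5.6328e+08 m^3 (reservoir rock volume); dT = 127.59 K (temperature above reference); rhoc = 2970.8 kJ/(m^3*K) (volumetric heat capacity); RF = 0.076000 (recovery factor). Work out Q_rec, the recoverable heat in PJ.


Step 1: Q_s = Vr*rhoc*dT/1e12 = 5.6328e+08*2970.8*127.59/1e12 = 213.5081 PJ
Step 2: Q_rec = Q_s * RF = 213.5081 * 0.076 = 16.227 PJ
Q_rec = 16.227 PJ


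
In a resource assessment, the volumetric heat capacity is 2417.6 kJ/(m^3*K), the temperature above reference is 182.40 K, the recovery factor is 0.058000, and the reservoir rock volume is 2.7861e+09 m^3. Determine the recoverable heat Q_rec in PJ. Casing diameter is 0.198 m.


Step 1: Q_s = Vr*rhoc*dT/1e12 = 2.7861e+09*2417.6*182.4/1e12 = 1228.587 PJ
Step 2: Q_rec = Q_s * RF = 1228.587 * 0.058 = 71.258 PJ
Q_rec = 71.258 PJ


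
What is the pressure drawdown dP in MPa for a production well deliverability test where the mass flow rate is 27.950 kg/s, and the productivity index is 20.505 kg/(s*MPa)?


dP = mdot * 1000 / PI
dP = 27.950 * 1000 / 20.505
dP = 1363.082 kPa
Convert: 1363.082 kPa * 0.001 = 1.3631 MPa
dP = 1.3631 MPa


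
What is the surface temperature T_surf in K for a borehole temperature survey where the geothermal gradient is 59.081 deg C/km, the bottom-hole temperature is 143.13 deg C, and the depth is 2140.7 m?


T_surf = T_d - grad * d / 1000
T_surf = 143.13 - 59.081 * 2140.7 / 1000
T_surf = 16.65530 deg C
Convert to K: 16.65530 + 273.15 = 289.81 K
T_surf = 289.81 K


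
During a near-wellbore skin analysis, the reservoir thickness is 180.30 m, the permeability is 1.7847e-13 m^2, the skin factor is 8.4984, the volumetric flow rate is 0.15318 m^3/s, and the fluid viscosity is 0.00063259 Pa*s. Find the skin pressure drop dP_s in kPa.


dP_s = S * q * mu / (2*pi*k*hr) / 1000
dP_s = 8.4984 * 0.15318 * 0.00063259 / (2*pi*1.7847e-13*180.30) / 1000
dP_s = 4073.1 kPa


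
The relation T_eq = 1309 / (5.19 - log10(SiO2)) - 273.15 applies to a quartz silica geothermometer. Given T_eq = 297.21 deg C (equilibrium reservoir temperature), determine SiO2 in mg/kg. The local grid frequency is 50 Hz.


SiO2 = 10^(5.19 - 1309/(T_eq + 273.15))
SiO2 = 10^(5.19 - 1309/(297.21 + 273.15))
SiO2 = 785.16 mg/kg


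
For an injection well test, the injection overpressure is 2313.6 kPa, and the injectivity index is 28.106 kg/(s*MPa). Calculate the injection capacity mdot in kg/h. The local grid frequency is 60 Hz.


mdot = II * dP / 1000
mdot = 28.106 * 2313.6 / 1000
mdot = 65.02604 kg/s
Convert: 65.02604 kg/s * 3600.0 = 2.3409e+05 kg/h
mdot = 2.3409e+05 kg/h


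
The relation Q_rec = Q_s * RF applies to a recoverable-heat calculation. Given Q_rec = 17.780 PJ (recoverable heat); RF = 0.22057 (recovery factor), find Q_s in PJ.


Q_s = Q_rec / RF
Q_s = 17.780 / 0.22057
Q_s = 80.609 PJ


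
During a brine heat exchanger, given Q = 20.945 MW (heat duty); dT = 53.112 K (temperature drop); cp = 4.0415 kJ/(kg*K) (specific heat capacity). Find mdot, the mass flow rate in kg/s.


mdot = Q * 1000 / (cp * dT)
mdot = 20.945 * 1000 / (4.0415 * 53.112)
mdot = 97.576 kg/s


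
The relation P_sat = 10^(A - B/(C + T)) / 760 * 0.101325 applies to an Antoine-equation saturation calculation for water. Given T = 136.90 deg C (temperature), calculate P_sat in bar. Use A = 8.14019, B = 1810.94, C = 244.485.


P_sat = 10^(A - B/(C + T)) / 760 * 0.101325
P_sat = 10^(8.14019 - 1810.94/(244.485 + 136.90)) / 760 * 0.101325
P_sat = 0.3286759 MPa
Convert: 0.3286759 MPa * 10.0 = 3.2868 bar
P_sat = 3.2868 bar


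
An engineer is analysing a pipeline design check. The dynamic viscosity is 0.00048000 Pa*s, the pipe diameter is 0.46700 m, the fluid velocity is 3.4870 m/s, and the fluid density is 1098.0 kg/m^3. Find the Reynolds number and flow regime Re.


Step 1: Re = rho*vel*D/mu = 1098.0*3.487*0.467/0.00048 = 3.7250e+06
Step 2: Re = 3.7250e+06 > 4000, so flow is turbulent.
Re = 3.7250e+06 (turbulent)


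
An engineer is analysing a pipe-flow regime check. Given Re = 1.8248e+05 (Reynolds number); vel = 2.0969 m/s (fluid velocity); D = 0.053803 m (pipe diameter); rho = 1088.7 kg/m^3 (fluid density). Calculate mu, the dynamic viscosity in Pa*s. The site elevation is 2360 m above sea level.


mu = rho * vel * D / Re
mu = 1088.7 * 2.0969 * 0.053803 / 1.8248e+05
mu = 0.00067310 Pa*s


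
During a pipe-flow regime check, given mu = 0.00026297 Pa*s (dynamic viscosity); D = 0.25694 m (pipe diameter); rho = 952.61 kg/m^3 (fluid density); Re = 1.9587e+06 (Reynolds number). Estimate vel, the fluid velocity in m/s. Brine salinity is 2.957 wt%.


vel = Re * mu / (rho * D)
vel = 1.9587e+06 * 0.00026297 / (952.61 * 0.25694)
vel = 2.1044 m/s


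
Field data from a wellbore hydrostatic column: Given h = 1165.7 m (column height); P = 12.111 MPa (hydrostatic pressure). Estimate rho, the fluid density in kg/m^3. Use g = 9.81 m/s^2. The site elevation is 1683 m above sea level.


rho = P * 1e6 / (g * h)
rho = 12.111 * 1e6 / (9.81 * 1165.7)
rho = 1059.1 kg/m^3


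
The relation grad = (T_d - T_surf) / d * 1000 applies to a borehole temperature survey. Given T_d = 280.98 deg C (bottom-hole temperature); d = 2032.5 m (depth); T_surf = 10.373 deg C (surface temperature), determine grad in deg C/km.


grad = (T_d - T_surf) / d * 1000
grad = (280.98 - 10.373) / 2032.5 * 1000
grad = 133.14 deg C/km


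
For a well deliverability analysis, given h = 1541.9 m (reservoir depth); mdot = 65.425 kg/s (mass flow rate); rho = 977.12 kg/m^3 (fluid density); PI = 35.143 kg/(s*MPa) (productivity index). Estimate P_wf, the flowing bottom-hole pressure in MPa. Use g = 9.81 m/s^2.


Step 1: P_i = rho*g*h/1e6 = 977.12*9.81*1541.9/1e6 = 14.77996 MPa
Step 2: P_wf = P_i - mdot/PI = 14.77996 - 65.425/35.143 = 12.918 MPa
P_wf = 12.918 MPa


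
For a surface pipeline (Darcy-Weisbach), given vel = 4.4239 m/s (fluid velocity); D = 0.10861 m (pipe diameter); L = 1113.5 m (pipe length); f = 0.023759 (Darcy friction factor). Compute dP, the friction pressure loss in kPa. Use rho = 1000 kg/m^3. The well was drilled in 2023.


dP = f * (L/D) * (rho*vel^2/2) / 1000
dP = 0.023759 * (1113.5/0.10861) * (1000*4.4239^2/2) / 1000
dP = 2383.6 kPa


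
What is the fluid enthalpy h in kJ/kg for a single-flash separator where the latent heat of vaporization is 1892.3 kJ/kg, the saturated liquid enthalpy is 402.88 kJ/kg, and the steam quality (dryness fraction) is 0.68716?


h = hf + x * hfg
h = 402.88 + 0.68716 * 1892.3
h = 1703.2 kJ/kg


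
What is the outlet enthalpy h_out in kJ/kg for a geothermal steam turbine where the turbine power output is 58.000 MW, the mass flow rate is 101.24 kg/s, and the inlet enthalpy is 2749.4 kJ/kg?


h_out = h_in - P * 1000 / mdot
h_out = 2749.4 - 58.000 * 1000 / 101.24
h_out = 2176.5 kJ/kg


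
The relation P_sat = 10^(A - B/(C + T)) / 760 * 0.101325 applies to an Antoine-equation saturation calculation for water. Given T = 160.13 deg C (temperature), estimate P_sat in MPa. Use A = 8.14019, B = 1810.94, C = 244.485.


P_sat = 10^(A - B/(C + T)) / 760 * 0.101325
P_sat = 10^(8.14019 - 1810.94/(244.485 + 160.13)) / 760 * 0.101325
P_sat = 0.61572 MPa


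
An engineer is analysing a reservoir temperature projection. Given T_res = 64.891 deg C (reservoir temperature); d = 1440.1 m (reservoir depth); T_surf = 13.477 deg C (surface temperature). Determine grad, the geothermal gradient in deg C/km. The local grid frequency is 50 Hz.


grad = (T_res - T_surf) / d * 1000
grad = (64.891 - 13.477) / 1440.1 * 1000
grad = 35.702 deg C/km


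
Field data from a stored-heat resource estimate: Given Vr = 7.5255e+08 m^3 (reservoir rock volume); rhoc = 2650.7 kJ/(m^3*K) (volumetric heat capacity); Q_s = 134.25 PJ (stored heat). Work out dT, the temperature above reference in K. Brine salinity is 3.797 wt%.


dT = Q_s * 1e12 / (Vr * rhoc)
dT = 134.25 * 1e12 / (7.5255e+08 * 2650.7)
dT = 67.301 K


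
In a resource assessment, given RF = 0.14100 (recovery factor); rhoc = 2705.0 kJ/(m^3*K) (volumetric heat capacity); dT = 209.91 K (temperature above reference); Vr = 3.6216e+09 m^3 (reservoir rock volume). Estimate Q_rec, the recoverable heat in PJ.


Step 1: Q_s = Vr*rhoc*dT/1e12 = 3.6216e+09*2705.0*209.91/1e12 = 2056.368 PJ
Step 2: Q_rec = Q_s * RF = 2056.368 * 0.141 = 289.95 PJ
Q_rec = 289.95 PJ


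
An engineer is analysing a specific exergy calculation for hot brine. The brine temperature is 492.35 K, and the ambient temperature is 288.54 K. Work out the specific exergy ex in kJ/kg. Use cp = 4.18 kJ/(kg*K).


ex = cp * ((T_b - T_0) - T_0 * ln(T_b/T_0))
ex = 4.18 * ((492.35 - 288.54) - 288.54 * ln(492.35/288.54))
ex = 207.44 kJ/kg


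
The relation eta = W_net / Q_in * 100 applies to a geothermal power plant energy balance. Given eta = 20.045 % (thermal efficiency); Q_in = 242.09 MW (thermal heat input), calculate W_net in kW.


W_net = eta / 100 * Q_in
W_net = 20.045 / 100 * 242.09
W_net = 48.52694 MW
Convert: 48.52694 MW * 1000.0 = 48527 kW
W_net = 48527 kW


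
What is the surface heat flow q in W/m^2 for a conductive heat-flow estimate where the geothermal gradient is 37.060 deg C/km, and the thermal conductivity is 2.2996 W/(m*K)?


q = k * grad / 1000
q = 2.2996 * 37.060 / 1000
q = 0.085223 W/m^2


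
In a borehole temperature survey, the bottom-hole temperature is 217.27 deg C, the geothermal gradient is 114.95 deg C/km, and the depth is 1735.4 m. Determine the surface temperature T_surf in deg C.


T_surf = T_d - grad * d / 1000
T_surf = 217.27 - 114.95 * 1735.4 / 1000
T_surf = 17.786 deg C


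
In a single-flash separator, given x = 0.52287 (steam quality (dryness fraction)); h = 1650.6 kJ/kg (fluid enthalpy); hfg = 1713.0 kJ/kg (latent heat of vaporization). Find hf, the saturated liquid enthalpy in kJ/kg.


hf = h - x * hfg
hf = 1650.6 - 0.52287 * 1713.0
hf = 754.92 kJ/kg


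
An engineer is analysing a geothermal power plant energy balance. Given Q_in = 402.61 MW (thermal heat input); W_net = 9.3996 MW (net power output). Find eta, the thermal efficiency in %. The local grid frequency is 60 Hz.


eta = W_net / Q_in * 100
eta = 9.3996 / 402.61 * 100
eta = 2.3347 %


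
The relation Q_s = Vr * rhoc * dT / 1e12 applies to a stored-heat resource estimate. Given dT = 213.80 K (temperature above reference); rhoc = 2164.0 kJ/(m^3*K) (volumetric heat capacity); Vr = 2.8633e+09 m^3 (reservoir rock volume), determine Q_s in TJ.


Q_s = Vr * rhoc * dT / 1e12
Q_s = 2.8633e+09 * 2164.0 * 213.80 / 1e12
Q_s = 1324.744 PJ
Convert: 1324.744 PJ * 1000.0 = 1.3247e+06 TJ
Q_s = 1.3247e+06 TJ


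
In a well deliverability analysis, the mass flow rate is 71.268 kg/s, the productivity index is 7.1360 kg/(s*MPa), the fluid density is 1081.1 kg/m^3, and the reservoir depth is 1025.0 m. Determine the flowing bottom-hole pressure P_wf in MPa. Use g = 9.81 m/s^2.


Step 1: P_i = rho*g*h/1e6 = 1081.1*9.81*1025.0/1e6 = 10.87073 MPa
Step 2: P_wf = P_i - mdot/PI = 10.87073 - 71.268/7.136 = 0.88362 MPa
P_wf = 0.88362 MPa


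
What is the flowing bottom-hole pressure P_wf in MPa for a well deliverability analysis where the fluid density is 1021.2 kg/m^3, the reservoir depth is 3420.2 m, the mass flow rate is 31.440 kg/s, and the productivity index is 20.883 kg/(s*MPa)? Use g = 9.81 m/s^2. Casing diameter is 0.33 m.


Step 1: P_i = rho*g*h/1e6 = 1021.2*9.81*3420.2/1e6 = 34.26347 MPa
Step 2: P_wf = P_i - mdot/PI = 34.26347 - 31.44/20.883 = 32.758 MPa
P_wf = 32.758 MPa


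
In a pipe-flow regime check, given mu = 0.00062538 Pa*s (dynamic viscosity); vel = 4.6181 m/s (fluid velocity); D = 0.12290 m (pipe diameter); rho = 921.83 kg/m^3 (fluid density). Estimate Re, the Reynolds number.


Re = rho * vel * D / mu
Re = 921.83 * 4.6181 * 0.12290 / 0.00062538
Re = 8.3661e+05


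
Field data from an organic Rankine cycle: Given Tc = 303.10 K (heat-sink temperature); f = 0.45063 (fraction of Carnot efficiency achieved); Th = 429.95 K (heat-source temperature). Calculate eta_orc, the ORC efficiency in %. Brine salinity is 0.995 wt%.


eta_orc = (1 - Tc/Th) * f * 100
eta_orc = (1 - 303.10/429.95) * 0.45063 * 100
eta_orc = 13.295 %


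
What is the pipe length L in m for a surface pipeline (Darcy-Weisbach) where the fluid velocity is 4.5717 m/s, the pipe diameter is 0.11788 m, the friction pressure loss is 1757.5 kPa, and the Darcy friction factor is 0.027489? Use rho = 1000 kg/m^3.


L = dP*1000*D / (f*rho*vel^2/2)
L = 1757.5*1000*0.11788 / (0.027489*1000*4.5717^2/2)
L = 721.19 m


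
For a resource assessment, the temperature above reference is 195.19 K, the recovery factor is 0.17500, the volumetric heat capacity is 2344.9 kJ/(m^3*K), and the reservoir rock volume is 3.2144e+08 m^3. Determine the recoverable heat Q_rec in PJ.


Step 1: Q_s = Vr*rhoc*dT/1e12 = 3.2144e+08*2344.9*195.19/1e12 = 147.1234 PJ
Step 2: Q_rec = Q_s * RF = 147.1234 * 0.175 = 25.747 PJ
Q_rec = 25.747 PJ


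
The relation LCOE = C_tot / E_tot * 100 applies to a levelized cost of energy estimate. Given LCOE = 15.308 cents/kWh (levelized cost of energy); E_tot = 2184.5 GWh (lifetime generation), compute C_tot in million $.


C_tot = LCOE / 100 * E_tot
C_tot = 15.308 / 100 * 2184.5
C_tot = 334.40 million $


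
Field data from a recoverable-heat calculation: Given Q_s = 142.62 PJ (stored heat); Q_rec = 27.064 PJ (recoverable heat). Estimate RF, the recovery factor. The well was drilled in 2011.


RF = Q_rec / Q_s
RF = 27.064 / 142.62
RF = 0.18976


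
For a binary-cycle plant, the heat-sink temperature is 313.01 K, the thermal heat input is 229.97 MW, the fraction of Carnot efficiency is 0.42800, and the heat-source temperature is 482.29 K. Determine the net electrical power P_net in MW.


Step 1: eta = (1 - Tc/Th)*f = (1 - 313.01/482.29)*0.428 = 0.1502246
Step 2: P_net = eta * Q_in = 0.1502246 * 229.97 = 34.547 MW
P_net = 34.547 MW


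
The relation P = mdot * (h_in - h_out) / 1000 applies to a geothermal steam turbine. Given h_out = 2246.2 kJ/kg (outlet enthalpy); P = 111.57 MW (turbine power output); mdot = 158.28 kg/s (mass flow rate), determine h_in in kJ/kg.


h_in = h_out + P * 1000 / mdot
h_in = 2246.2 + 111.57 * 1000 / 158.28
h_in = 2951.1 kJ/kg


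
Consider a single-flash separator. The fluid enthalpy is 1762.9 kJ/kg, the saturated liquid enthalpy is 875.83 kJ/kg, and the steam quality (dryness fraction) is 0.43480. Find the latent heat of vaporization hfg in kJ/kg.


hfg = (h - hf) / x
hfg = (1762.9 - 875.83) / 0.43480
hfg = 2040.2 kJ/kg


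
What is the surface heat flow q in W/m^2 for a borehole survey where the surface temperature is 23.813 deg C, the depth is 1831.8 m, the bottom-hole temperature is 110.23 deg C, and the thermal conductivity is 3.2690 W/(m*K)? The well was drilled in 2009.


Step 1: grad = (T_d - T_surf)/d * 1000 = (110.23 - 23.813)/1831.8 * 1000 = 47.17600 deg C/km
Step 2: q = k * grad / 1000 = 3.269 * 47.17600 / 1000 = 0.15422 W/m^2
q = 0.15422 W/m^2


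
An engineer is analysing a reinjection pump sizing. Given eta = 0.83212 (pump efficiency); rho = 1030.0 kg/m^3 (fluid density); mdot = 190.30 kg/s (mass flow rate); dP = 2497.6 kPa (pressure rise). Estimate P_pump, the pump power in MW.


P_pump = mdot * dP / (rho * eta)
P_pump = 190.30 * 2497.6 / (1030.0 * 0.83212)
P_pump = 554.5472 kW
Convert: 554.5472 kW * 0.001 = 0.55455 MW
P_pump = 0.55455 MW


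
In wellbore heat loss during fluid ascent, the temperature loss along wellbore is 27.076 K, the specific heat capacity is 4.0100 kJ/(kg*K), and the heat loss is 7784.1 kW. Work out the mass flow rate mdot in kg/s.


mdot = Q_loss / (cp * dT)
mdot = 7784.1 / (4.0100 * 27.076)
mdot = 71.693 kg/s


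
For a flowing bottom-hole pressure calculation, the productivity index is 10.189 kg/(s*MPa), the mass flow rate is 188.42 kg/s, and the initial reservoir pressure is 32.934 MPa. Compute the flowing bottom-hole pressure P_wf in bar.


P_wf = P_i - mdot / PI
P_wf = 32.934 - 188.42 / 10.189
P_wf = 14.44151 MPa
Convert: 14.44151 MPa * 10.0 = 144.42 bar
P_wf = 144.42 bar


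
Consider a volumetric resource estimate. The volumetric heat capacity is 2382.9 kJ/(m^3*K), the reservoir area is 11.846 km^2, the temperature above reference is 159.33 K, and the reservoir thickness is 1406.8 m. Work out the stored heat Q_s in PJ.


Step 1: Vr = A*1e6*hr = 11.846*1e6*1406.8 = 1.666495e+10 m^3
Step 2: Q_s = Vr*rhoc*dT/1e12 = 1.666495e+10*2382.9*159.33/1e12 = 6327.1 PJ
Q_s = 6327.1 PJ


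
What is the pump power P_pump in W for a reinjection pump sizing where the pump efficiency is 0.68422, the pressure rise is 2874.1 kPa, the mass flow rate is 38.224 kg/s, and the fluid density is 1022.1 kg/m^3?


P_pump = mdot * dP / (rho * eta)
P_pump = 38.224 * 2874.1 / (1022.1 * 0.68422)
P_pump = 157.0901 kW
Convert: 157.0901 kW * 1000.0 = 1.5709e+05 W
P_pump = 1.5709e+05 W


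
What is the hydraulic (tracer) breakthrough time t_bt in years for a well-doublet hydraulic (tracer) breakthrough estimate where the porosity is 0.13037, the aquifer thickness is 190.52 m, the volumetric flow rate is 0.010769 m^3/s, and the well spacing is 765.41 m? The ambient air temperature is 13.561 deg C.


t_bt = pi * hr * phi * L^2 / (3 * Qv) / (365.25*86400)
t_bt = pi * 190.52 * 0.13037 * 765.41^2 / (3 * 0.010769) / (365.25*86400)
t_bt = 44.839 years


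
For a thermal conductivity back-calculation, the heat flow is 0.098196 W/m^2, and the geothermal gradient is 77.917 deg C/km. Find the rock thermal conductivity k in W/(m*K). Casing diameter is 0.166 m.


k = q / (grad / 1000)
k = 0.098196 / (77.917 / 1000)
k = 1.2603 W/(m*K)


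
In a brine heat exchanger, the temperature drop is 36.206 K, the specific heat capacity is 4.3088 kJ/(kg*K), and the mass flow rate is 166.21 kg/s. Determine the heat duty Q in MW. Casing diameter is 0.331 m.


Q = mdot * cp * dT / 1000
Q = 166.21 * 4.3088 * 36.206 / 1000
Q = 25.929 MW


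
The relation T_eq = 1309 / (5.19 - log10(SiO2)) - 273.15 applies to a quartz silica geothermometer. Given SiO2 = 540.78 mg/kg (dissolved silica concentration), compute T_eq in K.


T_eq = 1309 / (5.19 - log10(SiO2)) - 273.15
T_eq = 1309 / (5.19 - log10(540.78)) - 273.15
T_eq = 259.6180 deg C
Convert to K: 259.6180 + 273.15 = 532.77 K
T_eq = 532.77 K


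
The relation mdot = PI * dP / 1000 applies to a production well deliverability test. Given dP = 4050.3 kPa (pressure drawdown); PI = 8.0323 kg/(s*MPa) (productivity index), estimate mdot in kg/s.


mdot = PI * dP / 1000
mdot = 8.0323 * 4050.3 / 1000
mdot = 32.533 kg/s


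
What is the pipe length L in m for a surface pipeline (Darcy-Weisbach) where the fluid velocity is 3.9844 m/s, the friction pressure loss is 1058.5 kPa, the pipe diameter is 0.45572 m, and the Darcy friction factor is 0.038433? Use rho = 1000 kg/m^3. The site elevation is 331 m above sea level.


L = dP*1000*D / (f*rho*vel^2/2)
L = 1058.5*1000*0.45572 / (0.038433*1000*3.9844^2/2)
L = 1581.2 m


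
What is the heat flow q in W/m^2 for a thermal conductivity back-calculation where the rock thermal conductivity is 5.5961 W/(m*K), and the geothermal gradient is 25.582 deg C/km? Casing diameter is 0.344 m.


q = k * grad / 1000
q = 5.5961 * 25.582 / 1000
q = 0.14316 W/m^2


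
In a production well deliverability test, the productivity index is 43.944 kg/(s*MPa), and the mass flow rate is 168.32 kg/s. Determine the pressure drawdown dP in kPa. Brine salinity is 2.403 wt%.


dP = mdot * 1000 / PI
dP = 168.32 * 1000 / 43.944
dP = 3830.3 kPa


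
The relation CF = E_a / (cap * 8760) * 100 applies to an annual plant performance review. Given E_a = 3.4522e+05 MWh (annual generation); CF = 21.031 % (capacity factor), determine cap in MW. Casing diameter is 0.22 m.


cap = E_a / (CF/100 * 8760)
cap = 3.4522e+05 / (21.031/100 * 8760)
cap = 187.38 MW


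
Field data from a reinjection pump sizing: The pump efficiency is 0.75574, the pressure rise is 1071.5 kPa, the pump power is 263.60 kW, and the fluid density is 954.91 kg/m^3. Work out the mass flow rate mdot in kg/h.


mdot = P_pump * rho * eta / dP
mdot = 263.60 * 954.91 * 0.75574 / 1071.5
mdot = 177.5367 kg/s
Convert: 177.5367 kg/s * 3600.0 = 6.3913e+05 kg/h
mdot = 6.3913e+05 kg/h


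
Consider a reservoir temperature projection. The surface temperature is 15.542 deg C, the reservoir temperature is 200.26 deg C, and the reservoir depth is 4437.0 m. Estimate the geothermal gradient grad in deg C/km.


grad = (T_res - T_surf) / d * 1000
grad = (200.26 - 15.542) / 4437.0 * 1000
grad = 41.631 deg C/km
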